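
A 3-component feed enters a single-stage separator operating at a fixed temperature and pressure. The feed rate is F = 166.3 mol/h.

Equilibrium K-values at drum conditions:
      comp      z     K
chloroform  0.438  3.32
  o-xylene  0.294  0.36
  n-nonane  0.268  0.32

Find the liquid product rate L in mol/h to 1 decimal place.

Newton–Raphson from β = 0.3:
  β = 0.300: g = 0.1373, g' = -1.200 → β = 0.414
  β = 0.414: g = 0.0082, g' = -1.076 → β = 0.422
Converged at β = 0.422.
Then V = β·F = 0.4221·166.3 = 70.2 mol/h and L = F − V = 96.1 mol/h.

L = 96.1 mol/h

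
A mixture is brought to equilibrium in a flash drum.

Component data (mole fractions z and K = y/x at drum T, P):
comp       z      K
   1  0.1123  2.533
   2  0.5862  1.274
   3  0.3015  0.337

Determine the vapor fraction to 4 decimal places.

Material balance + equilibrium reduce to Σ zᵢ(Kᵢ−1)/(1+ψ(Kᵢ−1)) = 0.
Check two-phase: ΣzᵢKᵢ = 1.1329 > 1 and Σzᵢ/Kᵢ = 1.3991 > 1, so g(0) = 0.1329 > 0 and g(1) = -0.3991 < 0.
Newton–Raphson from ψ = 0.67:
  ψ = 0.6700: g = -0.13903, g' = -0.5247 → ψ = 0.4050
  ψ = 0.4050: g = -0.02249, g' = -0.3838 → ψ = 0.3464
  ψ = 0.3464: g = -0.00036, g' = -0.3726 → ψ = 0.3455
Converged at ψ = 0.3455.

ψ = 0.3455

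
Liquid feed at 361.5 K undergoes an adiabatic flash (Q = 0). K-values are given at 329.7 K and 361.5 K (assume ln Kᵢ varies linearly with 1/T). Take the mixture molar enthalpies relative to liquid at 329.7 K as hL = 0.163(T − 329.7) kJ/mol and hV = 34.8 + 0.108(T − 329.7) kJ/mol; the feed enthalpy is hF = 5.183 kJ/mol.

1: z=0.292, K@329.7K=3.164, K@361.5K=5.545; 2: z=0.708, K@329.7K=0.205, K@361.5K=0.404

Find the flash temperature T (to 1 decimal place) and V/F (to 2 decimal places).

Adiabatic flash: solve Rachford–Rice at each trial T, then check hF = ψ·hV(T) + (1−ψ)·hL(T).
  T = 329.7 K: K = (3.164, 0.205), RR gives ψ = 0.040, H_out = 1.396 kJ/mol
  T = 361.5 K: K = (5.545, 0.404), RR gives ψ = 0.334, H_out = 16.228 kJ/mol
  T = 345.6 K: K = (4.243, 0.292), RR gives ψ = 0.194, H_out = 9.183 kJ/mol
  T = 337.6 K: K = (3.673, 0.246), RR gives ψ = 0.122, H_out = 5.487 kJ/mol
  T = 333.6 K: K = (3.409, 0.224), RR gives ψ = 0.083, H_out = 3.491 kJ/mol
  T = 335.6 K: K = (3.539, 0.235), RR gives ψ = 0.103, H_out = 4.505 kJ/mol
Linear interpolation between T = 335.6 (H_out = 4.505) and T = 337.6 (H_out = 5.487) on hF = 5.183 gives T ≈ 337.0 K, at which ψ = 0.12.

T = 337.0 K, V/F = 0.12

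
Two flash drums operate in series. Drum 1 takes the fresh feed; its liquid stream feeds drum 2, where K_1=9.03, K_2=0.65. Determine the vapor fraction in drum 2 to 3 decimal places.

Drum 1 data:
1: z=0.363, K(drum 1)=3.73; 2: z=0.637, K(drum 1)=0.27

V/F (drum 2) = 0.505

Drum 1:
Binary case is linear: z₁(K₁−1)(1+ψ₁(K₂−1)) + z₂(K₂−1)(1+ψ₁(K₁−1)) = 0
⇒ ψ₁ = [z₁(K₁−1)+z₂(K₂−1)] / [−(K₁−1)(K₂−1)] = 0.5260/1.9929 = 0.264
Drum-1 compositions:
  1: x = 0.211, y = 0.787
  2: x = 0.789, y = 0.213
Drum-2 feed = drum-1 liquid: z₂ = (0.2110, 0.7890).
Drum 2:
Material balance + equilibrium reduce to Σ zᵢ(Kᵢ−1)/(1+ψ₂(Kᵢ−1)) = 0.
g(0) = ΣzᵢKᵢ − 1 = 1.418 and g(1) = 1 − Σzᵢ/Kᵢ = -0.237, so a root lies in (0, 1).
Binary case is linear: z₁(K₁−1)(1+ψ₂(K₂−1)) + z₂(K₂−1)(1+ψ₂(K₁−1)) = 0
⇒ ψ₂ = [z₁(K₁−1)+z₂(K₂−1)] / [−(K₁−1)(K₂−1)] = 1.4180/2.8105 = 0.505
  1: x = 0.042, y = 0.377
  2: x = 0.958, y = 0.623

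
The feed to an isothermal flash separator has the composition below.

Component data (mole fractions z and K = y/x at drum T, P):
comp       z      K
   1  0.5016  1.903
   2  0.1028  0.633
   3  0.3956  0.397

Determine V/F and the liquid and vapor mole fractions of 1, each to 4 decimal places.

Rachford–Rice: g(V/F) = Σ zᵢ(Kᵢ−1)/(1+V/F(Kᵢ−1)) = 0.
g(0) = ΣzᵢKᵢ − 1 = 0.1767 and g(1) = 1 − Σzᵢ/Kᵢ = -0.4225, so a root lies in (0, 1).
Newton iteration, V/F⁰ = 0.5:
  V/F = 0.5000: g = -0.07567, g' = -0.5097 → V/F = 0.3516
  V/F = 0.3516: g = -0.00223, g' = -0.4855 → V/F = 0.3470
Converged at V/F = 0.3470.
Compositions from xᵢ = zᵢ/(1+V/F(Kᵢ−1)), yᵢ = Kᵢxᵢ:
  1: x = 0.3819, y = 0.7268
  2: x = 0.1178, y = 0.0746
  3: x = 0.5003, y = 0.1986

V/F = 0.3470, x_1 = 0.3819, y_1 = 0.7268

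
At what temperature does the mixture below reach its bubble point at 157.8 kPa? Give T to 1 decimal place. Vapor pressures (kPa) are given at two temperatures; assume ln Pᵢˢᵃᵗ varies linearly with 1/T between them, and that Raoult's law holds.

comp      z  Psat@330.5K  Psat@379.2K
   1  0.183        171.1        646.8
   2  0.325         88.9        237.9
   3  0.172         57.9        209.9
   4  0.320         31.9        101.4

T = 356.6 K

Bubble-point temperature: ΣzᵢPᵢˢᵃᵗ(T) = P. Interpolate ln Pᵢˢᵃᵗ = aᵢ + bᵢ/T.
  T = 330.5 K: ΣzᵢPᵢˢᵃᵗ = 80.37 kPa
  T = 379.2 K: ΣzᵢPᵢˢᵃᵗ = 264.23 kPa
  T = 354.9 K: ΣzᵢPᵢˢᵃᵗ = 151.55 kPa
  T = 367.0 K: ΣzᵢPᵢˢᵃᵗ = 201.60 kPa
  T = 360.9 K: ΣzᵢPᵢˢᵃᵗ = 174.98 kPa
  T = 357.9 K: ΣzᵢPᵢˢᵃᵗ = 162.93 kPa
  T = 356.4 K: ΣzᵢPᵢˢᵃᵗ = 157.16 kPa
Interpolating between 356.4 K and 357.9 K gives T ≈ 356.6 K.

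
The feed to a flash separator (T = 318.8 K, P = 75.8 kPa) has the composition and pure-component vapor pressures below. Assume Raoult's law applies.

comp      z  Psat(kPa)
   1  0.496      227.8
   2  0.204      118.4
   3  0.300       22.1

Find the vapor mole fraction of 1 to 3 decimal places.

y_1 = 0.584

Raoult's law: Kᵢ = Pᵢˢᵃᵗ/P = Pᵢˢᵃᵗ/75.8.
  K_1 = 227.8/75.8 = 3.00528, K_2 = 118.4/75.8 = 1.56201, K_3 = 22.1/75.8 = 0.29156
Newton iteration, ψ⁰ = 0.51:
  ψ = 0.510: g = 0.2481, g' = -0.896 → ψ = 0.787
  ψ = 0.787: g = -0.0151, g' = -1.100 → ψ = 0.773
Converged at ψ = 0.773.
Compositions from xᵢ = zᵢ/(1+ψ(Kᵢ−1)), yᵢ = Kᵢxᵢ:
  1: x = 0.194, y = 0.584
  2: x = 0.142, y = 0.222
  3: x = 0.663, y = 0.193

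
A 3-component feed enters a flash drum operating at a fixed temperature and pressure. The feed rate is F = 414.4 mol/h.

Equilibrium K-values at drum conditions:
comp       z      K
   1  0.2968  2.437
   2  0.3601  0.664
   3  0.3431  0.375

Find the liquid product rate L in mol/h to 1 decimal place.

Rachford–Rice: g(β) = Σ zᵢ(Kᵢ−1)/(1+β(Kᵢ−1)) = 0.
Feasibility: ΣzᵢKᵢ = 1.0911, Σzᵢ/Kᵢ = 1.5790 — both > 1, two phases present.
Iterate (Newton) starting at β = 0.5:
  β = 0.5000: g = -0.20915, g' = -0.5498 → β = 0.1196
  β = 0.1196: g = 0.00613, g' = -0.6470 → β = 0.1291
Converged at β = 0.1291.
Then V = β·F = 0.1291·414.4 = 53.5 mol/h and L = F − V = 360.9 mol/h.

L = 360.9 mol/h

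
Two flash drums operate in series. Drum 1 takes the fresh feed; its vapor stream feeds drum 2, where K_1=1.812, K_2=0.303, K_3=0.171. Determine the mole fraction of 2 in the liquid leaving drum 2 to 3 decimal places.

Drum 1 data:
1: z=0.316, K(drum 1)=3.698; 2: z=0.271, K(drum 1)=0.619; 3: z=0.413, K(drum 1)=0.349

x_2 (drum 2) = 0.255

Drum 1:
Rachford–Rice: g(ψ₁) = Σ zᵢ(Kᵢ−1)/(1+ψ₁(Kᵢ−1)) = 0.
Feasibility: ΣzᵢKᵢ = 1.480, Σzᵢ/Kᵢ = 1.707 — both > 1, two phases present.
Iterate (Newton) starting at ψ₁ = 0.5:
  ψ₁ = 0.500: g = -0.1632, g' = -0.862 → ψ₁ = 0.311
  ψ₁ = 0.311: g = 0.0098, g' = -1.007 → ψ₁ = 0.320
Converged at ψ₁ = 0.320.
Drum-1 compositions:
  1: x = 0.170, y = 0.627
  2: x = 0.309, y = 0.191
  3: x = 0.522, y = 0.182
Drum-2 feed = drum-1 vapor: z₂ = (0.6268, 0.1911, 0.1821).
Drum 2:
Newton iteration, ψ₂⁰ = 0.66:
  ψ₂ = 0.660: g = -0.2486, g' = -1.104 → ψ₂ = 0.435
  ψ₂ = 0.435: g = -0.0510, g' = -0.723 → ψ₂ = 0.364
  ψ₂ = 0.364: g = -0.0020, g' = -0.670 → ψ₂ = 0.361
Converged at ψ₂ = 0.361.
  1: x = 0.485, y = 0.878
  2: x = 0.255, y = 0.077
  3: x = 0.260, y = 0.044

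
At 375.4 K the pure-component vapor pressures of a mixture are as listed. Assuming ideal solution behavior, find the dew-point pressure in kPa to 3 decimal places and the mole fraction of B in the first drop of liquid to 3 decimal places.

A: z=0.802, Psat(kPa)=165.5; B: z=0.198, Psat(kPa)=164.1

Pdew = 165.221 kPa, x_B = 0.199

At the dew point ψ → 1, so Σzᵢ/Kᵢ = 1 with Kᵢ = Pᵢˢᵃᵗ/P ⇒ 1/P = Σzᵢ/Pᵢˢᵃᵗ.
1/P = 0.802/165.5 + 0.198/164.1 = 0.006053 ⇒ P = 165.221 kPa
xᵢ = zᵢP/Pᵢˢᵃᵗ ⇒ x_B = 0.198·165.221/164.1 = 0.199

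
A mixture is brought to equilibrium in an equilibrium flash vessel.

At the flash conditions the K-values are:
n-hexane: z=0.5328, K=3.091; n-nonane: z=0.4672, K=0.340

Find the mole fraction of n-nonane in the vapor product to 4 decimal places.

y_n-nonane = 0.2584

Iterate (Newton) starting at β = 0.59:
  β = 0.5900: g = -0.00623, g' = -1.0128 → β = 0.5838
Converged at β = 0.5838.
Compositions from xᵢ = zᵢ/(1+β(Kᵢ−1)), yᵢ = Kᵢxᵢ:
  n-hexane: x = 0.2399, y = 0.7416
  n-nonane: x = 0.7601, y = 0.2584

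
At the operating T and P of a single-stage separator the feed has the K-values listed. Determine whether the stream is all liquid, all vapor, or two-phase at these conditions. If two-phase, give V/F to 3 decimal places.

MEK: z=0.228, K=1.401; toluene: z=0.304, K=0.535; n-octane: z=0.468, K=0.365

ΣzᵢKᵢ = 0.653; Σzᵢ/Kᵢ = 2.013.
Since ΣzᵢKᵢ < 1 the mixture is below its bubble point — single liquid phase.

all liquid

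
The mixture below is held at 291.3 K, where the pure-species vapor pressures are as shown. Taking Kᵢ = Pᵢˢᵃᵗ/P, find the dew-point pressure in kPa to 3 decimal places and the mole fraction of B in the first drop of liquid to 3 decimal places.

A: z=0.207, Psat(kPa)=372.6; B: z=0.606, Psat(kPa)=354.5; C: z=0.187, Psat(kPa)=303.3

Pdew = 347.035 kPa, x_B = 0.593

At the dew point ψ → 1, so Σzᵢ/Kᵢ = 1 with Kᵢ = Pᵢˢᵃᵗ/P ⇒ 1/P = Σzᵢ/Pᵢˢᵃᵗ.
1/P = 0.207/372.6 + 0.606/354.5 + 0.187/303.3 = 0.002882 ⇒ P = 347.035 kPa
xᵢ = zᵢP/Pᵢˢᵃᵗ ⇒ x_B = 0.606·347.035/354.5 = 0.593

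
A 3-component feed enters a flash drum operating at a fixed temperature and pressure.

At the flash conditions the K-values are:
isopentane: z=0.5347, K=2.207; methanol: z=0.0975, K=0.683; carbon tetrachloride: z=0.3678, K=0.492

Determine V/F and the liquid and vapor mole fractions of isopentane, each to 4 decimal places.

V/F = 0.7424, x_isopentane = 0.2820, y_isopentane = 0.6224

Newton iteration, V/F⁰ = 0.61:
  V/F = 0.6100: g = 0.06265, g' = -0.4727 → V/F = 0.7425
  V/F = 0.7425: g = -0.00008, g' = -0.4781 → V/F = 0.7424
Converged at V/F = 0.7424.
Compositions from xᵢ = zᵢ/(1+V/F(Kᵢ−1)), yᵢ = Kᵢxᵢ:
  isopentane: x = 0.2820, y = 0.6224
  methanol: x = 0.1275, y = 0.0871
  carbon tetrachloride: x = 0.5905, y = 0.2905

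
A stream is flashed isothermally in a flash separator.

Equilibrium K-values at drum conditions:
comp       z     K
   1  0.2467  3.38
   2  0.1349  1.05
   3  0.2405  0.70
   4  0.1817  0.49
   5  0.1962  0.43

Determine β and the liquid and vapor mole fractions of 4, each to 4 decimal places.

β = 0.3400, x_4 = 0.2198, y_4 = 0.1077

Let β = V/F and solve Σ zᵢ(Kᵢ−1)/(1+β(Kᵢ−1)) = 0.
g(0) = ΣzᵢKᵢ − 1 = 0.3172 and g(1) = 1 − Σzᵢ/Kᵢ = -0.3721, so a root lies in (0, 1).
Newton iteration, β⁰ = 0.5:
  β = 0.5000: g = -0.09100, g' = -0.5315 → β = 0.3288
  β = 0.3288: g = 0.00702, g' = -0.6315 → β = 0.3399
  β = 0.3399: g = 0.00006, g' = -0.6214 → β = 0.3400
Converged at β = 0.3400.
Compositions from xᵢ = zᵢ/(1+β(Kᵢ−1)), yᵢ = Kᵢxᵢ:
  1: x = 0.1364, y = 0.4609
  2: x = 0.1326, y = 0.1393
  3: x = 0.2678, y = 0.1875
  4: x = 0.2198, y = 0.1077
  5: x = 0.2434, y = 0.1046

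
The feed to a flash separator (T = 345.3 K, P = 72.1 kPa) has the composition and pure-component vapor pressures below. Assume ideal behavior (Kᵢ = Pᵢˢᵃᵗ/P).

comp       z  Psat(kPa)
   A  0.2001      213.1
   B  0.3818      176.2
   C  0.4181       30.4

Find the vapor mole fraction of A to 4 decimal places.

Raoult's law: Kᵢ = Pᵢˢᵃᵗ/P = Pᵢˢᵃᵗ/72.1.
  K_A = 213.1/72.1 = 2.955617, K_B = 176.2/72.1 = 2.443828, K_C = 30.4/72.1 = 0.421637
Material balance + equilibrium reduce to Σ zᵢ(Kᵢ−1)/(1+V/F(Kᵢ−1)) = 0.
Feasibility: ΣzᵢKᵢ = 1.7008, Σzᵢ/Kᵢ = 1.2155 — both > 1, two phases present.
Newton–Raphson from V/F = 0.5:
  V/F = 0.5000: g = 0.17780, g' = -0.7409 → V/F = 0.7400
  V/F = 0.7400: g = 0.00368, g' = -0.7413 → V/F = 0.7450
Converged at V/F = 0.7449.
Compositions from xᵢ = zᵢ/(1+V/F(Kᵢ−1)), yᵢ = Kᵢxᵢ:
  A: x = 0.0814, y = 0.2407
  B: x = 0.1839, y = 0.4495
  C: x = 0.7346, y = 0.3097

y_A = 0.2407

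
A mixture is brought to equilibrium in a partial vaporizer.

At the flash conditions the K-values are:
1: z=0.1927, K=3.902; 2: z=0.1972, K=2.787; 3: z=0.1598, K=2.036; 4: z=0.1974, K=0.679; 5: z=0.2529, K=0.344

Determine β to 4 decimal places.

Iterate (Newton) starting at β = 0.5:
  β = 0.5000: g = 0.20097, g' = -0.7901 → β = 0.7544
  β = 0.7544: g = 0.00631, g' = -0.7898 → β = 0.7624
  β = 0.7624: g = -0.00002, g' = -0.7948 → β = 0.7623
Converged at β = 0.7623.

β = 0.7623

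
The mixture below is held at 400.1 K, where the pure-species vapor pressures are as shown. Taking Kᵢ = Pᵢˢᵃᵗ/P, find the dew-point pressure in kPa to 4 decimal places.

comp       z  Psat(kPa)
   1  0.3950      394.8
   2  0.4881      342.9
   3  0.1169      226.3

Pdew = 340.0754 kPa

At the dew point ψ → 1, so Σzᵢ/Kᵢ = 1 with Kᵢ = Pᵢˢᵃᵗ/P ⇒ 1/P = Σzᵢ/Pᵢˢᵃᵗ.
1/P = 0.3950/394.8 + 0.4881/342.9 + 0.1169/226.3 = 0.0029405 ⇒ P = 340.0754 kPa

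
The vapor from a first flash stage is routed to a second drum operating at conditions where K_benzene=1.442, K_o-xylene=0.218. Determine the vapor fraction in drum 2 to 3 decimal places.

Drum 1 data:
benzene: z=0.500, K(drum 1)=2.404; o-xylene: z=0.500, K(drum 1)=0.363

Drum 1:
Newton iteration, ψ₁⁰ = 0.5:
  ψ₁ = 0.500: g = -0.0549, g' = -0.777 → ψ₁ = 0.429
Converged at ψ₁ = 0.429.
Drum-1 compositions:
  benzene: x = 0.312, y = 0.750
  o-xylene: x = 0.688, y = 0.250
Drum-2 feed = drum-1 vapor: z₂ = (0.7503, 0.2497).
Drum 2:
Material balance + equilibrium reduce to Σ zᵢ(Kᵢ−1)/(1+ψ₂(Kᵢ−1)) = 0.
Feasibility: ΣzᵢKᵢ = 1.136, Σzᵢ/Kᵢ = 1.666 — both > 1, two phases present.
Binary case is linear: z₁(K₁−1)(1+ψ₂(K₂−1)) + z₂(K₂−1)(1+ψ₂(K₁−1)) = 0
⇒ ψ₂ = [z₁(K₁−1)+z₂(K₂−1)] / [−(K₁−1)(K₂−1)] = 0.1364/0.3456 = 0.395
  benzene: x = 0.639, y = 0.921
  o-xylene: x = 0.361, y = 0.079

V/F (drum 2) = 0.395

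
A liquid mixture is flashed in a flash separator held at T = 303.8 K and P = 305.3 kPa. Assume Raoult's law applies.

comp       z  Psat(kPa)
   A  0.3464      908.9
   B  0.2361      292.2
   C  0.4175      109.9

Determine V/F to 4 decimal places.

V/F = 0.4178

Raoult's law: Kᵢ = Pᵢˢᵃᵗ/P = Pᵢˢᵃᵗ/305.3.
  K_A = 908.9/305.3 = 2.977072, K_B = 292.2/305.3 = 0.957091, K_C = 109.9/305.3 = 0.359974
Newton iteration, V/F⁰ = 0.36:
  V/F = 0.3600: g = 0.04259, g' = -0.7513 → V/F = 0.4167
  V/F = 0.4167: g = 0.00080, g' = -0.7255 → V/F = 0.4178
Converged at V/F = 0.4178.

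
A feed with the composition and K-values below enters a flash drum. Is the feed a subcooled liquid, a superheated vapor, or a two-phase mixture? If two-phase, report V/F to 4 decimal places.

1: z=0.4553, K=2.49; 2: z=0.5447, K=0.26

two-phase, V/F = 0.2497

ΣzᵢKᵢ = 1.2753; Σzᵢ/Kᵢ = 2.2779.
Both exceed 1, so a two-phase solution exists.
Newton iteration, ψ⁰ = 0.38:
  ψ = 0.3800: g = -0.12762, g' = -0.9894 → ψ = 0.2510
  ψ = 0.2510: g = -0.00129, g' = -0.9853 → ψ = 0.2497
Converged at ψ = 0.2497.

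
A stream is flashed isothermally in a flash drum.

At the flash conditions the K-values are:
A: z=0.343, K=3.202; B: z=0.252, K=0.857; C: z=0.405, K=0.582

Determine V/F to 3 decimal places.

V/F = 0.745

Rachford–Rice: g(V/F) = Σ zᵢ(Kᵢ−1)/(1+V/F(Kᵢ−1)) = 0.
g(0) = ΣzᵢKᵢ − 1 = 0.550 and g(1) = 1 − Σzᵢ/Kᵢ = -0.097, so a root lies in (0, 1).
Newton–Raphson from V/F = 0.5:
  V/F = 0.500: g = 0.1067, g' = -0.496 → V/F = 0.715
  V/F = 0.715: g = 0.0117, g' = -0.401 → V/F = 0.744
  V/F = 0.744: g = 0.0001, g' = -0.394 → V/F = 0.745
Converged at V/F = 0.745.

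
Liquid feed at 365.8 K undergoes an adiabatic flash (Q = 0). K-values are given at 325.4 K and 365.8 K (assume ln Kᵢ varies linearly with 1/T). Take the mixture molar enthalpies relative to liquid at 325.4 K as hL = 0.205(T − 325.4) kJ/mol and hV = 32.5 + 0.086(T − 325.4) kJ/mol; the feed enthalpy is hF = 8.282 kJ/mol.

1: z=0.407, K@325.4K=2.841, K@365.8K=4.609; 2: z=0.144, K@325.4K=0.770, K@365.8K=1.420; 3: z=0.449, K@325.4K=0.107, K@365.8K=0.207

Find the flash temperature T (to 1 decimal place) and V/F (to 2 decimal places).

T = 327.9 K, V/F = 0.24

Adiabatic flash: solve Rachford–Rice at each trial T, then check hF = ψ·hV(T) + (1−ψ)·hL(T).
  T = 325.4 K: K = (2.841, 0.770, 0.107), RR gives ψ = 0.220, H_out = 7.135 kJ/mol
  T = 365.8 K: K = (4.609, 1.420, 0.207), RR gives ψ = 0.489, H_out = 21.821 kJ/mol
  T = 345.6 K: K = (3.670, 1.065, 0.152), RR gives ψ = 0.370, H_out = 15.290 kJ/mol
  T = 335.5 K: K = (3.242, 0.910, 0.128), RR gives ψ = 0.301, H_out = 11.505 kJ/mol
  T = 330.4 K: K = (3.036, 0.837, 0.117), RR gives ψ = 0.262, H_out = 9.389 kJ/mol
  T = 327.9 K: K = (2.937, 0.803, 0.112), RR gives ψ = 0.241, H_out = 8.287 kJ/mol
  T = 326.6 K: K = (2.887, 0.786, 0.109), RR gives ψ = 0.230, H_out = 7.694 kJ/mol
Linear interpolation between T = 326.6 (H_out = 7.694) and T = 327.9 (H_out = 8.287) on hF = 8.282 gives T ≈ 327.9 K, at which ψ = 0.24.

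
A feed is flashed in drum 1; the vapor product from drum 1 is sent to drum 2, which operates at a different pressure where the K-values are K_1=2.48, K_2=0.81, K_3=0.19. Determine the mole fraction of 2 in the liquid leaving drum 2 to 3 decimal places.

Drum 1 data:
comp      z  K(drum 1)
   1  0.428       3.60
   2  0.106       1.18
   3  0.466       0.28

x_2 (drum 2) = 0.135

Drum 1:
Rachford–Rice: g(ψ₁) = Σ zᵢ(Kᵢ−1)/(1+ψ₁(Kᵢ−1)) = 0.
g(0) = ΣzᵢKᵢ − 1 = 0.796 and g(1) = 1 − Σzᵢ/Kᵢ = -0.873, so a root lies in (0, 1).
Newton–Raphson from ψ₁ = 0.41:
  ψ₁ = 0.410: g = 0.0803, g' = -1.167 → ψ₁ = 0.479
  ψ₁ = 0.479: g = 0.0012, g' = -1.140 → ψ₁ = 0.480
Converged at ψ₁ = 0.480.
Drum-1 compositions:
  1: x = 0.190, y = 0.686
  2: x = 0.098, y = 0.115
  3: x = 0.712, y = 0.199
Drum-2 feed = drum-1 vapor: z₂ = (0.6855, 0.1151, 0.1994).
Drum 2:
Rachford–Rice: g(ψ₂) = Σ zᵢ(Kᵢ−1)/(1+ψ₂(Kᵢ−1)) = 0.
Feasibility: ΣzᵢKᵢ = 1.831, Σzᵢ/Kᵢ = 1.468 — both > 1, two phases present.
Newton–Raphson from ψ₂ = 0.5:
  ψ₂ = 0.500: g = 0.2875, g' = -0.870 → ψ₂ = 0.830
  ψ₂ = 0.830: g = -0.0639, g' = -1.528 → ψ₂ = 0.788
  ψ₂ = 0.788: g = -0.0044, g' = -1.327 → ψ₂ = 0.785
Converged at ψ₂ = 0.785.
  1: x = 0.317, y = 0.786
  2: x = 0.135, y = 0.110
  3: x = 0.548, y = 0.104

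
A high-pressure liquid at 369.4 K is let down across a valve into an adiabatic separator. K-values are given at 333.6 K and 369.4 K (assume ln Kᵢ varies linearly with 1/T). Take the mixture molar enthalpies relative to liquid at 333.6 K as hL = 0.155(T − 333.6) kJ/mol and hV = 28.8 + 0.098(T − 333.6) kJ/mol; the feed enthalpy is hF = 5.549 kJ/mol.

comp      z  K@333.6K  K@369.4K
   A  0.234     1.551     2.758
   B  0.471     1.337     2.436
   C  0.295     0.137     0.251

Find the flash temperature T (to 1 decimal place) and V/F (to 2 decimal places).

Adiabatic flash: solve Rachford–Rice at each trial T, then check hF = ψ·hV(T) + (1−ψ)·hL(T).
  T = 333.6 K: K = (1.551, 1.337, 0.137), RR gives ψ = 0.092, H_out = 2.659 kJ/mol
  T = 369.4 K: K = (2.758, 2.436, 0.251), RR gives ψ = 0.749, H_out = 25.594 kJ/mol
  T = 351.5 K: K = (2.099, 1.832, 0.188), RR gives ψ = 0.546, H_out = 17.950 kJ/mol
  T = 342.6 K: K = (1.813, 1.573, 0.161), RR gives ψ = 0.386, H_out = 12.316 kJ/mol
  T = 338.1 K: K = (1.679, 1.452, 0.149), RR gives ψ = 0.266, H_out = 8.286 kJ/mol
  T = 335.9 K: K = (1.615, 1.395, 0.143), RR gives ψ = 0.190, H_out = 5.800 kJ/mol
Linear interpolation between T = 333.6 (H_out = 2.659) and T = 335.9 (H_out = 5.800) on hF = 5.549 gives T ≈ 335.7 K, at which ψ = 0.18.

T = 335.7 K, V/F = 0.18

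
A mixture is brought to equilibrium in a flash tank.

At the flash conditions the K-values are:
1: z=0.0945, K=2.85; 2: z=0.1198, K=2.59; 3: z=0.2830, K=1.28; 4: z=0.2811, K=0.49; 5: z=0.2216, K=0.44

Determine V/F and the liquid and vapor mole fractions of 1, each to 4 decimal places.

Newton–Raphson from V/F = 0.43:
  V/F = 0.4300: g = -0.06586, g' = -0.4654 → V/F = 0.2885
  V/F = 0.2885: g = 0.00180, g' = -0.4982 → V/F = 0.2921
Converged at V/F = 0.2921.
Compositions from xᵢ = zᵢ/(1+V/F(Kᵢ−1)), yᵢ = Kᵢxᵢ:
  1: x = 0.0613, y = 0.1748
  2: x = 0.0818, y = 0.2119
  3: x = 0.2616, y = 0.3349
  4: x = 0.3303, y = 0.1618
  5: x = 0.2649, y = 0.1166

V/F = 0.2921, x_1 = 0.0613, y_1 = 0.1748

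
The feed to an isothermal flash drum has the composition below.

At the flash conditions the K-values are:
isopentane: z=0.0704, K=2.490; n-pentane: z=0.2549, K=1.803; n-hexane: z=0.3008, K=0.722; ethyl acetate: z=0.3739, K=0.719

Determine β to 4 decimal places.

Rachford–Rice: g(β) = Σ zᵢ(Kᵢ−1)/(1+β(Kᵢ−1)) = 0.
g(0) = ΣzᵢKᵢ − 1 = 0.1209 and g(1) = 1 − Σzᵢ/Kᵢ = -0.1063, so a root lies in (0, 1).
Newton–Raphson from β = 0.33:
  β = 0.3300: g = 0.02425, g' = -0.2370 → β = 0.4323
  β = 0.4323: g = 0.00109, g' = -0.2167 → β = 0.4374
Converged at β = 0.4374.

β = 0.4374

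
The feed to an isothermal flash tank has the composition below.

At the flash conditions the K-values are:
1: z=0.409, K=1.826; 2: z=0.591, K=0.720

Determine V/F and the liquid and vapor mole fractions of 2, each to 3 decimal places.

Rachford–Rice: g(V/F) = Σ zᵢ(Kᵢ−1)/(1+V/F(Kᵢ−1)) = 0.
Check two-phase: ΣzᵢKᵢ = 1.172 > 1 and Σzᵢ/Kᵢ = 1.045 > 1, so g(0) = 0.172 > 0 and g(1) = -0.045 < 0.
Iterate (Newton) starting at V/F = 0.5:
  V/F = 0.500: g = 0.0467, g' = -0.202 → V/F = 0.731
  V/F = 0.731: g = 0.0027, g' = -0.182 → V/F = 0.745
Converged at V/F = 0.745.
Compositions from xᵢ = zᵢ/(1+V/F(Kᵢ−1)), yᵢ = Kᵢxᵢ:
  1: x = 0.253, y = 0.462
  2: x = 0.747, y = 0.538

V/F = 0.745, x_2 = 0.747, y_2 = 0.538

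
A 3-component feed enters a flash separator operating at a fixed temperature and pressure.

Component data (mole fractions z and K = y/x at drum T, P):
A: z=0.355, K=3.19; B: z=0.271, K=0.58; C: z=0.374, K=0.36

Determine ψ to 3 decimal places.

ψ = 0.348

Newton iteration, ψ⁰ = 0.5:
  ψ = 0.500: g = -0.1250, g' = -0.796 → ψ = 0.343
  ψ = 0.343: g = 0.0043, g' = -0.872 → ψ = 0.348
Converged at ψ = 0.348.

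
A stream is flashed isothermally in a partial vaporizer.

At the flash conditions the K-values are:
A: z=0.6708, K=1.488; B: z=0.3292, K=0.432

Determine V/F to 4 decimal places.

Rachford–Rice: g(V/F) = Σ zᵢ(Kᵢ−1)/(1+V/F(Kᵢ−1)) = 0.
g(0) = ΣzᵢKᵢ − 1 = 0.1404 and g(1) = 1 − Σzᵢ/Kᵢ = -0.2128, so a root lies in (0, 1).
Binary case is linear: z₁(K₁−1)(1+V/F(K₂−1)) + z₂(K₂−1)(1+V/F(K₁−1)) = 0
⇒ V/F = [z₁(K₁−1)+z₂(K₂−1)] / [−(K₁−1)(K₂−1)] = 0.14036/0.27718 = 0.5064

V/F = 0.5064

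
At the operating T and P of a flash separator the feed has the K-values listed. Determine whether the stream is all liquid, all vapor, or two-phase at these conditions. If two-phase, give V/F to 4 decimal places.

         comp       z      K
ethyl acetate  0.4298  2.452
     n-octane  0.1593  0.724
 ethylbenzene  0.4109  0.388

two-phase, V/F = 0.4192

ΣzᵢKᵢ = 1.3286; Σzᵢ/Kᵢ = 1.4543.
Both exceed 1, so a two-phase solution exists.
Material balance + equilibrium reduce to Σ zᵢ(Kᵢ−1)/(1+ψ(Kᵢ−1)) = 0.
Iterate (Newton) starting at ψ = 0.67:
  ψ = 0.6700: g = -0.16386, g' = -0.6933 → ψ = 0.4336
  ψ = 0.4336: g = -0.00931, g' = -0.6420 → ψ = 0.4191
  ψ = 0.4191: g = 0.00001, g' = -0.6441 → ψ = 0.4192
Converged at ψ = 0.4192.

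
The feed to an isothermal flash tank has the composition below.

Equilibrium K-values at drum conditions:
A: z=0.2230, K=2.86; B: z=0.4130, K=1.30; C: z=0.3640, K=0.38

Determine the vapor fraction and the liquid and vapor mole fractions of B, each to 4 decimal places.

Let ψ = V/F and solve Σ zᵢ(Kᵢ−1)/(1+ψ(Kᵢ−1)) = 0.
Feasibility: ΣzᵢKᵢ = 1.3130, Σzᵢ/Kᵢ = 1.3536 — both > 1, two phases present.
Newton iteration, ψ⁰ = 0.5:
  ψ = 0.5000: g = -0.00442, g' = -0.5291 → ψ = 0.4916
Converged at ψ = 0.4916.
Compositions from xᵢ = zᵢ/(1+ψ(Kᵢ−1)), yᵢ = Kᵢxᵢ:
  A: x = 0.1165, y = 0.3331
  B: x = 0.3599, y = 0.4679
  C: x = 0.5236, y = 0.1990

ψ = 0.4916, x_B = 0.3599, y_B = 0.4679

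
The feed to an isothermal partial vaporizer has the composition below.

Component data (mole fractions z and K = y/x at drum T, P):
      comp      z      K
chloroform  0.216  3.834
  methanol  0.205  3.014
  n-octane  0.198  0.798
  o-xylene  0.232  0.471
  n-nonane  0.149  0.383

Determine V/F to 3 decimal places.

Material balance + equilibrium reduce to Σ zᵢ(Kᵢ−1)/(1+V/F(Kᵢ−1)) = 0.
g(0) = ΣzᵢKᵢ − 1 = 0.770 and g(1) = 1 − Σzᵢ/Kᵢ = -0.254, so a root lies in (0, 1).
Iterate (Newton) starting at V/F = 0.63:
  V/F = 0.630: g = 0.0214, g' = -0.694 → V/F = 0.661
Converged at V/F = 0.661.

V/F = 0.661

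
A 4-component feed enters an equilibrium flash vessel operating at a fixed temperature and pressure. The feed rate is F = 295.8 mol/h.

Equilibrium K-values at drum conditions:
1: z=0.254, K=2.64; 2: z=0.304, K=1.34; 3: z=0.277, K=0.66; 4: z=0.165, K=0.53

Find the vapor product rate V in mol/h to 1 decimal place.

Rachford–Rice: g(ψ) = Σ zᵢ(Kᵢ−1)/(1+ψ(Kᵢ−1)) = 0.
Check two-phase: ΣzᵢKᵢ = 1.348 > 1 and Σzᵢ/Kᵢ = 1.054 > 1, so g(0) = 0.348 > 0 and g(1) = -0.054 < 0.
Newton iteration, ψ⁰ = 0.5:
  ψ = 0.500: g = 0.1024, g' = -0.341 → ψ = 0.801
  ψ = 0.801: g = 0.0076, g' = -0.304 → ψ = 0.826
Converged at ψ = 0.826.
Then V = ψ·F = 0.8256·295.8 = 244.2 mol/h and L = F − V = 51.6 mol/h.

V = 244.2 mol/h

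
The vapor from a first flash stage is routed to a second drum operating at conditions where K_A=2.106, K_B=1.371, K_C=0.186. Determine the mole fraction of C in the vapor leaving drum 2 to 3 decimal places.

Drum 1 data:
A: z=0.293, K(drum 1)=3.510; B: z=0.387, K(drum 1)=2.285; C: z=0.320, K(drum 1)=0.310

Drum 1:
Material balance + equilibrium reduce to Σ zᵢ(Kᵢ−1)/(1+ψ₁(Kᵢ−1)) = 0.
Check two-phase: ΣzᵢKᵢ = 2.012 > 1 and Σzᵢ/Kᵢ = 1.285 > 1, so g(0) = 1.012 > 0 and g(1) = -0.285 < 0.
Iterate (Newton) starting at ψ₁ = 0.5:
  ψ₁ = 0.500: g = 0.2918, g' = -0.955 → ψ₁ = 0.806
  ψ₁ = 0.806: g = -0.0094, g' = -1.129 → ψ₁ = 0.797
Converged at ψ₁ = 0.797.
Drum-1 compositions:
  A: x = 0.098, y = 0.343
  B: x = 0.191, y = 0.437
  C: x = 0.711, y = 0.220
Drum-2 feed = drum-1 vapor: z₂ = (0.3427, 0.4368, 0.2205).
Drum 2:
Newton iteration, ψ₂⁰ = 0.5:
  ψ₂ = 0.500: g = 0.0781, g' = -0.632 → ψ₂ = 0.624
  ψ₂ = 0.624: g = -0.0086, g' = -0.789 → ψ₂ = 0.613
Converged at ψ₂ = 0.613.
  A: x = 0.204, y = 0.430
  B: x = 0.356, y = 0.488
  C: x = 0.440, y = 0.082

y_C (drum 2) = 0.082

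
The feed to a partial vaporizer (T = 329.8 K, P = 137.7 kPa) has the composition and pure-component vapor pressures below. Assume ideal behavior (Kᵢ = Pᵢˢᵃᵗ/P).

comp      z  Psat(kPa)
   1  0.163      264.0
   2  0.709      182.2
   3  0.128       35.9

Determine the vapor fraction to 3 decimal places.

ψ = 0.865

Raoult's law: Kᵢ = Pᵢˢᵃᵗ/P = Pᵢˢᵃᵗ/137.7.
  K_1 = 264.0/137.7 = 1.91721, K_2 = 182.2/137.7 = 1.32317, K_3 = 35.9/137.7 = 0.26071
Let ψ = V/F and solve Σ zᵢ(Kᵢ−1)/(1+ψ(Kᵢ−1)) = 0.
g(0) = ΣzᵢKᵢ − 1 = 0.284 and g(1) = 1 − Σzᵢ/Kᵢ = -0.112, so a root lies in (0, 1).
Newton iteration, ψ⁰ = 0.39:
  ψ = 0.390: g = 0.1806, g' = -0.271 → ψ = 1.000
  ψ = 1.000: g = -0.1118, g' = -1.109 → ψ = 0.899
  ψ = 0.899: g = -0.0228, g' = -0.708 → ψ = 0.867
  ψ = 0.867: g = -0.0013, g' = -0.630 → ψ = 0.865
Converged at ψ = 0.865.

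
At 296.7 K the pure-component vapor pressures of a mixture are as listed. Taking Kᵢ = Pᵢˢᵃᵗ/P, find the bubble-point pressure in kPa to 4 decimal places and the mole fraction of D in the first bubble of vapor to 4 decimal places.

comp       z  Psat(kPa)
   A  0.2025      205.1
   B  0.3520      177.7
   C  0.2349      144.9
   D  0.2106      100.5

At the bubble point ψ → 0, so ΣzᵢKᵢ = 1 with Kᵢ = Pᵢˢᵃᵗ/P ⇒ P = ΣzᵢPᵢˢᵃᵗ.
P = 0.2025·205.1 + 0.3520·177.7 + 0.2349·144.9 + 0.2106·100.5 = 159.2855 kPa
yᵢ = zᵢPᵢˢᵃᵗ/P ⇒ y_D = 0.2106·100.5/159.2855 = 0.1329

Pbub = 159.2855 kPa, y_D = 0.1329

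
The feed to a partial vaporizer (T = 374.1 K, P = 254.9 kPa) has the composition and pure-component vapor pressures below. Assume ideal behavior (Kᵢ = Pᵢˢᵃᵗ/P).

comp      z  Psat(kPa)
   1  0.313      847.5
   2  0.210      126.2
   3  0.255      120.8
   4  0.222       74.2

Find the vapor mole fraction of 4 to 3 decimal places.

y_4 = 0.078

Raoult's law: Kᵢ = Pᵢˢᵃᵗ/P = Pᵢˢᵃᵗ/254.9.
  K_1 = 847.5/254.9 = 3.32483, K_2 = 126.2/254.9 = 0.49510, K_3 = 120.8/254.9 = 0.47391, K_4 = 74.2/254.9 = 0.29109
Let ψ = V/F and solve Σ zᵢ(Kᵢ−1)/(1+ψ(Kᵢ−1)) = 0.
Feasibility: ΣzᵢKᵢ = 1.330, Σzᵢ/Kᵢ = 1.819 — both > 1, two phases present.
Newton iteration, ψ⁰ = 0.59:
  ψ = 0.590: g = -0.3093, g' = -0.887 → ψ = 0.242
  ψ = 0.242: g = 0.0017, g' = -1.018 → ψ = 0.243
Converged at ψ = 0.243.
Compositions from xᵢ = zᵢ/(1+ψ(Kᵢ−1)), yᵢ = Kᵢxᵢ:
  1: x = 0.200, y = 0.665
  2: x = 0.239, y = 0.119
  3: x = 0.292, y = 0.139
  4: x = 0.268, y = 0.078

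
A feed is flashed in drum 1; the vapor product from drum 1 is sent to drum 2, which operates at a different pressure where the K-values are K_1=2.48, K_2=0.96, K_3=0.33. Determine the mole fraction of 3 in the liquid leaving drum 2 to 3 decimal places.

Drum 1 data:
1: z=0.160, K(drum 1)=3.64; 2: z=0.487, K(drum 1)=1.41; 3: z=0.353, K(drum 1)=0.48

Drum 1:
Iterate (Newton) starting at ψ₁ = 0.34:
  ψ₁ = 0.340: g = 0.1749, g' = -0.514 → ψ₁ = 0.680
  ψ₁ = 0.680: g = 0.0231, g' = -0.421 → ψ₁ = 0.735
Converged at ψ₁ = 0.735.
Drum-1 compositions:
  1: x = 0.054, y = 0.198
  2: x = 0.374, y = 0.528
  3: x = 0.571, y = 0.274
Drum-2 feed = drum-1 vapor: z₂ = (0.1981, 0.5277, 0.2742).
Drum 2:
Rachford–Rice: g(ψ₂) = Σ zᵢ(Kᵢ−1)/(1+ψ₂(Kᵢ−1)) = 0.
g(0) = ΣzᵢKᵢ − 1 = 0.088 and g(1) = 1 − Σzᵢ/Kᵢ = -0.461, so a root lies in (0, 1).
Newton iteration, ψ₂⁰ = 0.5:
  ψ₂ = 0.500: g = -0.1294, g' = -0.423 → ψ₂ = 0.194
  ψ₂ = 0.194: g = -0.0046, g' = -0.425 → ψ₂ = 0.183
Converged at ψ₂ = 0.183.
  1: x = 0.156, y = 0.387
  2: x = 0.532, y = 0.510
  3: x = 0.313, y = 0.103

x_3 (drum 2) = 0.313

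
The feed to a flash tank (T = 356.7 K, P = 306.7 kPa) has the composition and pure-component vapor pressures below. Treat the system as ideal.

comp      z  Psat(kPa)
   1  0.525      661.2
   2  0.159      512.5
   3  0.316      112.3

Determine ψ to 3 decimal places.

Raoult's law: Kᵢ = Pᵢˢᵃᵗ/P = Pᵢˢᵃᵗ/306.7.
  K_1 = 661.2/306.7 = 2.15585, K_2 = 512.5/306.7 = 1.67101, K_3 = 112.3/306.7 = 0.36616
Material balance + equilibrium reduce to Σ zᵢ(Kᵢ−1)/(1+ψ(Kᵢ−1)) = 0.
Feasibility: ΣzᵢKᵢ = 1.513, Σzᵢ/Kᵢ = 1.202 — both > 1, two phases present.
Newton iteration, ψ⁰ = 0.5:
  ψ = 0.500: g = 0.1712, g' = -0.594 → ψ = 0.788
  ψ = 0.788: g = -0.0130, g' = -0.730 → ψ = 0.770
Converged at ψ = 0.770.

ψ = 0.770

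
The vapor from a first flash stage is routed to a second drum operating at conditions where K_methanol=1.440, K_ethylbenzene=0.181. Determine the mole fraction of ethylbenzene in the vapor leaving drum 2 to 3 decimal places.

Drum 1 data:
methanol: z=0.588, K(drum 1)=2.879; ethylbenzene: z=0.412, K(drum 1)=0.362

y_ethylbenzene (drum 2) = 0.063

Drum 1:
Rachford–Rice: g(ψ₁) = Σ zᵢ(Kᵢ−1)/(1+ψ₁(Kᵢ−1)) = 0.
Feasibility: ΣzᵢKᵢ = 1.842, Σzᵢ/Kᵢ = 1.342 — both > 1, two phases present.
Binary case is linear: z₁(K₁−1)(1+ψ₁(K₂−1)) + z₂(K₂−1)(1+ψ₁(K₁−1)) = 0
⇒ ψ₁ = [z₁(K₁−1)+z₂(K₂−1)] / [−(K₁−1)(K₂−1)] = 0.8420/1.1988 = 0.702
Drum-1 compositions:
  methanol: x = 0.253, y = 0.730
  ethylbenzene: x = 0.747, y = 0.270
Drum-2 feed = drum-1 vapor: z₂ = (0.7298, 0.2702).
Drum 2:
Rachford–Rice: g(ψ₂) = Σ zᵢ(Kᵢ−1)/(1+ψ₂(Kᵢ−1)) = 0.
g(0) = ΣzᵢKᵢ − 1 = 0.100 and g(1) = 1 − Σzᵢ/Kᵢ = -1.000, so a root lies in (0, 1).
Binary case is linear: z₁(K₁−1)(1+ψ₂(K₂−1)) + z₂(K₂−1)(1+ψ₂(K₁−1)) = 0
⇒ ψ₂ = [z₁(K₁−1)+z₂(K₂−1)] / [−(K₁−1)(K₂−1)] = 0.0998/0.3604 = 0.277
  methanol: x = 0.651, y = 0.937
  ethylbenzene: x = 0.349, y = 0.063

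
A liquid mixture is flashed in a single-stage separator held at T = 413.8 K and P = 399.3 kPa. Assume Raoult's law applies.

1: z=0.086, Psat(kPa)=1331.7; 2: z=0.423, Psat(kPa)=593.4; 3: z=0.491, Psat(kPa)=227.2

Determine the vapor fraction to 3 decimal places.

Raoult's law: Kᵢ = Pᵢˢᵃᵗ/P = Pᵢˢᵃᵗ/399.3.
  K_1 = 1331.7/399.3 = 3.33509, K_2 = 593.4/399.3 = 1.48610, K_3 = 227.2/399.3 = 0.56900
Iterate (Newton) starting at ψ = 0.54:
  ψ = 0.540: g = -0.0241, g' = -0.309 → ψ = 0.462
  ψ = 0.462: g = 0.0003, g' = -0.317 → ψ = 0.463
Converged at ψ = 0.463.

ψ = 0.463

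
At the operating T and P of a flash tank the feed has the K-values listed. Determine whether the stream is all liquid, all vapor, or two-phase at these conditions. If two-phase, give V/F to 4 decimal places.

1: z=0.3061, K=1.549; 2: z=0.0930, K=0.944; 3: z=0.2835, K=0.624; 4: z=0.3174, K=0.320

all liquid

ΣzᵢKᵢ = 0.8404; Σzᵢ/Kᵢ = 1.7423.
Since ΣzᵢKᵢ < 1 the mixture is below its bubble point — single liquid phase.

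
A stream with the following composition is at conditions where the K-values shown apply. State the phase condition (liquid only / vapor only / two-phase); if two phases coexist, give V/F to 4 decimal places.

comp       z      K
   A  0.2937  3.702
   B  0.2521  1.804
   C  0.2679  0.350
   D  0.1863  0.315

ΣzᵢKᵢ = 1.6945; Σzᵢ/Kᵢ = 1.5759.
Both exceed 1, so a two-phase solution exists.
Material balance + equilibrium reduce to Σ zᵢ(Kᵢ−1)/(1+ψ(Kᵢ−1)) = 0.
Iterate (Newton) starting at ψ = 0.43:
  ψ = 0.4300: g = 0.09511, g' = -0.9425 → ψ = 0.5309
  ψ = 0.5309: g = 0.00157, g' = -0.9216 → ψ = 0.5326
Converged at ψ = 0.5326.

two-phase, V/F = 0.5326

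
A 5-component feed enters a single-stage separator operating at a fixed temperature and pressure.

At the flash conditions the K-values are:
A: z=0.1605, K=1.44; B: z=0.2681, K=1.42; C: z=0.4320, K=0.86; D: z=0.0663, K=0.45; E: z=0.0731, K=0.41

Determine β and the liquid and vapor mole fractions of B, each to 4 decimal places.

β = 0.3231, x_B = 0.2361, y_B = 0.3352

Material balance + equilibrium reduce to Σ zᵢ(Kᵢ−1)/(1+β(Kᵢ−1)) = 0.
Feasibility: ΣzᵢKᵢ = 1.0431, Σzᵢ/Kᵢ = 1.1282 — both > 1, two phases present.
Newton–Raphson from β = 0.61:
  β = 0.6100: g = -0.04307, g' = -0.1669 → β = 0.3520
  β = 0.3520: g = -0.00402, g' = -0.1399 → β = 0.3233
  β = 0.3233: g = -0.00002, g' = -0.1383 → β = 0.3231
Converged at β = 0.3231.
Compositions from xᵢ = zᵢ/(1+β(Kᵢ−1)), yᵢ = Kᵢxᵢ:
  A: x = 0.1405, y = 0.2024
  B: x = 0.2361, y = 0.3352
  C: x = 0.4525, y = 0.3891
  D: x = 0.0806, y = 0.0363
  E: x = 0.0903, y = 0.0370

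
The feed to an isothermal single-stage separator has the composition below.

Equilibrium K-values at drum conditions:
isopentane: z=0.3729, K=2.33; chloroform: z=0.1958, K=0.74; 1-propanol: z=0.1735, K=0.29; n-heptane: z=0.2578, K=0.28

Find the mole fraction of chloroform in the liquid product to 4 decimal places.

Rachford–Rice: g(V/F) = Σ zᵢ(Kᵢ−1)/(1+V/F(Kᵢ−1)) = 0.
g(0) = ΣzᵢKᵢ − 1 = 0.1362 and g(1) = 1 − Σzᵢ/Kᵢ = -0.9436, so a root lies in (0, 1).
Newton–Raphson from V/F = 0.5:
  V/F = 0.5000: g = -0.24165, g' = -0.7919 → V/F = 0.1949
  V/F = 0.1949: g = -0.01862, g' = -0.7293 → V/F = 0.1693
  V/F = 0.1693: g = 0.00013, g' = -0.7402 → V/F = 0.1695
Converged at V/F = 0.1695.
Compositions from xᵢ = zᵢ/(1+V/F(Kᵢ−1)), yᵢ = Kᵢxᵢ:
  isopentane: x = 0.3043, y = 0.7090
  chloroform: x = 0.2048, y = 0.1516
  1-propanol: x = 0.1972, y = 0.0572
  n-heptane: x = 0.2936, y = 0.0822

x_chloroform = 0.2048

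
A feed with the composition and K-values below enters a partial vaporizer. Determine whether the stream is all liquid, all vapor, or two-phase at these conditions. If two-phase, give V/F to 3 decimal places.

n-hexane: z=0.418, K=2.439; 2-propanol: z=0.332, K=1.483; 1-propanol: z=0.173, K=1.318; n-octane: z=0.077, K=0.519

ΣzᵢKᵢ = 1.780; Σzᵢ/Kᵢ = 0.675.
Since Σzᵢ/Kᵢ < 1 the mixture is above its dew point — single vapor phase.

all vapor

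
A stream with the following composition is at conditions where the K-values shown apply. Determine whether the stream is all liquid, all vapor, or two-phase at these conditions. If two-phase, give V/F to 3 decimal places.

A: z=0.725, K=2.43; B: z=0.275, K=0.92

all vapor

ΣzᵢKᵢ = 2.015; Σzᵢ/Kᵢ = 0.597.
Since Σzᵢ/Kᵢ < 1 the mixture is above its dew point — single vapor phase.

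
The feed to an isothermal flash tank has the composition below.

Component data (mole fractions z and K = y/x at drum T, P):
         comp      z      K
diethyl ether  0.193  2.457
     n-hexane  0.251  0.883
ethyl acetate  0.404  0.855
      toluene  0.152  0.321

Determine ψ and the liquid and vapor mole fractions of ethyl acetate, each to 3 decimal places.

Let ψ = V/F and solve Σ zᵢ(Kᵢ−1)/(1+ψ(Kᵢ−1)) = 0.
Feasibility: ΣzᵢKᵢ = 1.090, Σzᵢ/Kᵢ = 1.309 — both > 1, two phases present.
Iterate (Newton) starting at ψ = 0.5:
  ψ = 0.500: g = -0.0879, g' = -0.312 → ψ = 0.218
  ψ = 0.218: g = 0.0017, g' = -0.345 → ψ = 0.223
Converged at ψ = 0.223.
Compositions from xᵢ = zᵢ/(1+ψ(Kᵢ−1)), yᵢ = Kᵢxᵢ:
  diethyl ether: x = 0.146, y = 0.358
  n-hexane: x = 0.258, y = 0.228
  ethyl acetate: x = 0.417, y = 0.357
  toluene: x = 0.179, y = 0.057

ψ = 0.223, x_ethyl acetate = 0.417, y_ethyl acetate = 0.357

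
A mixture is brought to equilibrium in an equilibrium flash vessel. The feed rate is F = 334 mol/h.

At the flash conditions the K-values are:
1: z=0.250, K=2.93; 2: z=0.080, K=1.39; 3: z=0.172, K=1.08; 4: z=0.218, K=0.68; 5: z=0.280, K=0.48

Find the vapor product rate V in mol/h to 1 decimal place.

V = 171.1 mol/h

Let ψ = V/F and solve Σ zᵢ(Kᵢ−1)/(1+ψ(Kᵢ−1)) = 0.
Check two-phase: ΣzᵢKᵢ = 1.312 > 1 and Σzᵢ/Kᵢ = 1.206 > 1, so g(0) = 0.312 > 0 and g(1) = -0.206 < 0.
Newton iteration, ψ⁰ = 0.37:
  ψ = 0.370: g = 0.0627, g' = -0.472 → ψ = 0.503
  ψ = 0.503: g = 0.0039, g' = -0.420 → ψ = 0.512
Converged at ψ = 0.512.
Then V = ψ·F = 0.5121·334 = 171.1 mol/h and L = F − V = 162.9 mol/h.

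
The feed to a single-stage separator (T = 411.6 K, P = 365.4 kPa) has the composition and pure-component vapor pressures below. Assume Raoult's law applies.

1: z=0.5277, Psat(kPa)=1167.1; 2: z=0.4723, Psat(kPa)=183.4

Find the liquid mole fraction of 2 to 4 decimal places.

Raoult's law: Kᵢ = Pᵢˢᵃᵗ/P = Pᵢˢᵃᵗ/365.4.
  K_1 = 1167.1/365.4 = 3.194034, K_2 = 183.4/365.4 = 0.501916
Let ψ = V/F and solve Σ zᵢ(Kᵢ−1)/(1+ψ(Kᵢ−1)) = 0.
Feasibility: ΣzᵢKᵢ = 1.9225, Σzᵢ/Kᵢ = 1.1062 — both > 1, two phases present.
Newton iteration, ψ⁰ = 0.5:
  ψ = 0.5000: g = 0.23885, g' = -0.7854 → ψ = 0.8041
  ψ = 0.8041: g = 0.02644, g' = -0.6585 → ψ = 0.8443
  ψ = 0.8443: g = -0.00004, g' = -0.6612 → ψ = 0.8442
Converged at ψ = 0.8442.
Compositions from xᵢ = zᵢ/(1+ψ(Kᵢ−1)), yᵢ = Kᵢxᵢ:
  1: x = 0.1850, y = 0.5909
  2: x = 0.8150, y = 0.4091

x_2 = 0.8150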